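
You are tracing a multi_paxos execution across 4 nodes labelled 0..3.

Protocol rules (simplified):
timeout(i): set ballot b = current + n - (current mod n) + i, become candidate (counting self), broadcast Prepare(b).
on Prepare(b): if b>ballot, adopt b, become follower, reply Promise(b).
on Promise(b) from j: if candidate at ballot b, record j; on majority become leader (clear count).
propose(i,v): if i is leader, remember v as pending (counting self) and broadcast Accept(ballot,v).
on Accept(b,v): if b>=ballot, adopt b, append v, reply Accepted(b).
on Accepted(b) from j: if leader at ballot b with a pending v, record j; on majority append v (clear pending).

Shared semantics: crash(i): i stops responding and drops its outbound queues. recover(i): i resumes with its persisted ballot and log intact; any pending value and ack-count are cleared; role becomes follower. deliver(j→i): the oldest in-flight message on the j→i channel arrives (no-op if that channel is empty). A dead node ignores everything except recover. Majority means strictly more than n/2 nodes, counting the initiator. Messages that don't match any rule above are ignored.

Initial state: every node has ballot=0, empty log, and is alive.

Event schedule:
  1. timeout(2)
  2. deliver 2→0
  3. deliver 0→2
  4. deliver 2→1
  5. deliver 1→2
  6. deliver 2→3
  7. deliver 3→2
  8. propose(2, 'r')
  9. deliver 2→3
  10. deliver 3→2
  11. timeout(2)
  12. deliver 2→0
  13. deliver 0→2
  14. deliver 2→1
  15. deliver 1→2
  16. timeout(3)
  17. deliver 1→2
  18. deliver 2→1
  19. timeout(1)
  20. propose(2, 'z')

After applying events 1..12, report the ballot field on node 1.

[1] timeout(2) → N2(cand b6 [-])
[2] deliver 2→0 → N0(foll b6 [-])
[3] deliver 0→2 → ∅
[4] deliver 2→1 → N1(foll b6 [-])
[5] deliver 1→2 → N2(lead b6 [-])
[6] deliver 2→3 → N3(foll b6 [-])
[7] deliver 3→2 → ∅
[8] propose(2,'r') → ∅
[9] deliver 2→3 → N3(foll b6 [r])
[10] deliver 3→2 → ∅
[11] timeout(2) → N2(cand b10 [-])
[12] deliver 2→0 → N0(foll b6 [r])

6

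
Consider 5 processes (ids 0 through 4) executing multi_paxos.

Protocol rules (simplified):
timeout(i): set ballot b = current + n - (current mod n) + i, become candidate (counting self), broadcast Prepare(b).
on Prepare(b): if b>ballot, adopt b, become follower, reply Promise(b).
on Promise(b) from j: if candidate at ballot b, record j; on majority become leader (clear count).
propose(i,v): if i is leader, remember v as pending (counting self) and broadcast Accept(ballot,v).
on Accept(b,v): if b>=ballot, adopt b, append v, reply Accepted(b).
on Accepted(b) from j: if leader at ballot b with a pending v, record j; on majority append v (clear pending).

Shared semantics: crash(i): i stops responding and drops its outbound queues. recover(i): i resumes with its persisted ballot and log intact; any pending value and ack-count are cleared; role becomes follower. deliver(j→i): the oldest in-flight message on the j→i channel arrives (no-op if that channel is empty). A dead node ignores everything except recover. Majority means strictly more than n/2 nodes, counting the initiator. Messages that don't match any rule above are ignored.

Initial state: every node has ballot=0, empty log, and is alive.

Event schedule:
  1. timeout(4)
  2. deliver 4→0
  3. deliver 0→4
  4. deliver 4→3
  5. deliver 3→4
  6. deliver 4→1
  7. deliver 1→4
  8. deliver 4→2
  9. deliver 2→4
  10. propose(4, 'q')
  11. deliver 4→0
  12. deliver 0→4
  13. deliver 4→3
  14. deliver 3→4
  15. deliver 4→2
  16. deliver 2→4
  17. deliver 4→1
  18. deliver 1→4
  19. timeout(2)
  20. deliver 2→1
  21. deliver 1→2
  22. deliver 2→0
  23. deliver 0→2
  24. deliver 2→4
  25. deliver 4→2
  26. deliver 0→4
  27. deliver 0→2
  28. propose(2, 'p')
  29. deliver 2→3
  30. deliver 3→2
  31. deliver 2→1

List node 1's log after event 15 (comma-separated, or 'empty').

e1 timeout(4): 4[cand,b=9,-]
e2 deliver 4→0: 0[foll,b=9,-]
e3 deliver 0→4: ·
e4 deliver 4→3: 3[foll,b=9,-]
e5 deliver 3→4: 4[lead,b=9,-]
e6 deliver 4→1: 1[foll,b=9,-]
e7 deliver 1→4: ·
e8 deliver 4→2: 2[foll,b=9,-]
e9 deliver 2→4: ·
e10 propose(4,'q'): ·
e11 deliver 4→0: 0[foll,b=9,q]
e12 deliver 0→4: ·
e13 deliver 4→3: 3[foll,b=9,q]
e14 deliver 3→4: 4[lead,b=9,q]
e15 deliver 4→2: 2[foll,b=9,q]

empty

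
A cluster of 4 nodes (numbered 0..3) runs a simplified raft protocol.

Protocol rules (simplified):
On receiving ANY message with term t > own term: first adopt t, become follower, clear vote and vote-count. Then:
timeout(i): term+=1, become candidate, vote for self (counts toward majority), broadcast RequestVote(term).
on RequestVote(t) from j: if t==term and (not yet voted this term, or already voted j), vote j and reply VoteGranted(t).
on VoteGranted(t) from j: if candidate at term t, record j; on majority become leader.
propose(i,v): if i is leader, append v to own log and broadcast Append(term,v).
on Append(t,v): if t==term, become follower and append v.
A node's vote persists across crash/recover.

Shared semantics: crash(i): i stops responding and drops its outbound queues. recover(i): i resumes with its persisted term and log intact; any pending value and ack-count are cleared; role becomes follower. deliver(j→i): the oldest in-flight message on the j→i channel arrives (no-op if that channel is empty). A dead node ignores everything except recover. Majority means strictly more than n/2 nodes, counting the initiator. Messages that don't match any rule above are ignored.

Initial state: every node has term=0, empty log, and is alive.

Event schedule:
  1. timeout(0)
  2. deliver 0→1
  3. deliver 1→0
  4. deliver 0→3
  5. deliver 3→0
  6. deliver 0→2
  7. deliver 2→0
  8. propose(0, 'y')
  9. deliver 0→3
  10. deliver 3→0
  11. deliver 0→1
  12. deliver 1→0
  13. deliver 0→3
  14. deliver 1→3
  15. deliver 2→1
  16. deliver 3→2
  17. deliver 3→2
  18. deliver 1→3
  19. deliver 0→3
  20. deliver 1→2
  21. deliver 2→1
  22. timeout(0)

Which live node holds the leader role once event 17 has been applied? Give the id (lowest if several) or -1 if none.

0

1. timeout(0):  <0:cand t1 ->
2. deliver 0→1:  <1:foll t1 ->
3. deliver 1→0:  nop
4. deliver 0→3:  <3:foll t1 ->
5. deliver 3→0:  <0:lead t1 ->
6. deliver 0→2:  <2:foll t1 ->
7. deliver 2→0:  nop
8. propose(0,'y'):  <0:lead t1 y>
9. deliver 0→3:  <3:foll t1 y>
10. deliver 3→0:  nop
11. deliver 0→1:  <1:foll t1 y>
12. deliver 1→0:  nop
13. deliver 0→3:  nop
14. deliver 1→3:  nop
15. deliver 2→1:  nop
16. deliver 3→2:  nop
17. deliver 3→2:  nop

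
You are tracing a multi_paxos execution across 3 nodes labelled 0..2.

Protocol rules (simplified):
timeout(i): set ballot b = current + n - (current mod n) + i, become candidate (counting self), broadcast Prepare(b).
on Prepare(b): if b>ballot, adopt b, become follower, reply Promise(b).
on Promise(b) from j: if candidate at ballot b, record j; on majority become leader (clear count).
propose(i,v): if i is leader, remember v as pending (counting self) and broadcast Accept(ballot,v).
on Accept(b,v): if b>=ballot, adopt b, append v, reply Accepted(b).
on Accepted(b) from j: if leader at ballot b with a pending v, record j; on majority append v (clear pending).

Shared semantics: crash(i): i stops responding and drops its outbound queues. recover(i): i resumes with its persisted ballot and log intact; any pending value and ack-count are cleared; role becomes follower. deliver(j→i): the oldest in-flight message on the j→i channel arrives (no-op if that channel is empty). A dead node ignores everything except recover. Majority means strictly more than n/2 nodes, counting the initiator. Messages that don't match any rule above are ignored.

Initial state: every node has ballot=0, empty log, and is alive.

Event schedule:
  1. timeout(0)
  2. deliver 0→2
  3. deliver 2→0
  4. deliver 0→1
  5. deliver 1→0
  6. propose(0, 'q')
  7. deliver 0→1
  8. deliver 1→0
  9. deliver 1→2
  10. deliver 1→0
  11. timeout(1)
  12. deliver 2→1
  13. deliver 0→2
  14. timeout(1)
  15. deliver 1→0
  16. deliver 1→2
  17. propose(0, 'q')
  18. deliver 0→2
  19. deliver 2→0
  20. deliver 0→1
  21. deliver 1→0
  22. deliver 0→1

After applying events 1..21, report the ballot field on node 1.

e1 timeout(0): 0[cand,b=3,-]
e2 deliver 0→2: 2[foll,b=3,-]
e3 deliver 2→0: 0[lead,b=3,-]
e4 deliver 0→1: 1[foll,b=3,-]
e5 deliver 1→0: ·
e6 propose(0,'q'): ·
e7 deliver 0→1: 1[foll,b=3,q]
e8 deliver 1→0: 0[lead,b=3,q]
e9 deliver 1→2: ·
e10 deliver 1→0: ·
e11 timeout(1): 1[cand,b=7,q]
e12 deliver 2→1: ·
e13 deliver 0→2: 2[foll,b=3,q]
e14 timeout(1): 1[cand,b=10,q]
e15 deliver 1→0: 0[foll,b=7,q]
e16 deliver 1→2: 2[foll,b=7,q]
e17 propose(0,'q'): ·
e18 deliver 0→2: ·
e19 deliver 2→0: ·
e20 deliver 0→1: ·
e21 deliver 1→0: 0[foll,b=10,q]

10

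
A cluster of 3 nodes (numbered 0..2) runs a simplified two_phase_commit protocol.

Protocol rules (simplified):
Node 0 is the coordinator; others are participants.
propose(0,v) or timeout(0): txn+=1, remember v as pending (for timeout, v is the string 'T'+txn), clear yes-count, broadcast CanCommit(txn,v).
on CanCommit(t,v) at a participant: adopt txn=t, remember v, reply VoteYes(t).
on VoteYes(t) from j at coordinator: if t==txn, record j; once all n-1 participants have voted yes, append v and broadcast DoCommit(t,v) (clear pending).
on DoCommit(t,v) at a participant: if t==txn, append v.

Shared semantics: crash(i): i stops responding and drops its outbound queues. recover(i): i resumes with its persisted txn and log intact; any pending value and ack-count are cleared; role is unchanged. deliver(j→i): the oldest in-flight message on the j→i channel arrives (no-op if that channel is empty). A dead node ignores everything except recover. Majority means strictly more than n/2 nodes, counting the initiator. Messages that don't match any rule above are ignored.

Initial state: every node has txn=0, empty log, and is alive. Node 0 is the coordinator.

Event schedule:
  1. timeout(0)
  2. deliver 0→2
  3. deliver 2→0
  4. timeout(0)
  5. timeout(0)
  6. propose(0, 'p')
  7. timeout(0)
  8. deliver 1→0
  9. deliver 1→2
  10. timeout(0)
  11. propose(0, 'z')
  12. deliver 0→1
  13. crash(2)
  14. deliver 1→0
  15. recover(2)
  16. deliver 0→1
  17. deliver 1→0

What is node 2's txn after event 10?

1

after 1 — timeout(0): n0:coor/t1/[-]
after 2 — deliver 0→2: n2:part/t1/[-]
after 3 — deliver 2→0: ·
after 4 — timeout(0): n0:coor/t2/[-]
after 5 — timeout(0): n0:coor/t3/[-]
after 6 — propose(0,'p'): n0:coor/t4/[-]
after 7 — timeout(0): n0:coor/t5/[-]
after 8 — deliver 1→0: ·
after 9 — deliver 1→2: ·
after 10 — timeout(0): n0:coor/t6/[-]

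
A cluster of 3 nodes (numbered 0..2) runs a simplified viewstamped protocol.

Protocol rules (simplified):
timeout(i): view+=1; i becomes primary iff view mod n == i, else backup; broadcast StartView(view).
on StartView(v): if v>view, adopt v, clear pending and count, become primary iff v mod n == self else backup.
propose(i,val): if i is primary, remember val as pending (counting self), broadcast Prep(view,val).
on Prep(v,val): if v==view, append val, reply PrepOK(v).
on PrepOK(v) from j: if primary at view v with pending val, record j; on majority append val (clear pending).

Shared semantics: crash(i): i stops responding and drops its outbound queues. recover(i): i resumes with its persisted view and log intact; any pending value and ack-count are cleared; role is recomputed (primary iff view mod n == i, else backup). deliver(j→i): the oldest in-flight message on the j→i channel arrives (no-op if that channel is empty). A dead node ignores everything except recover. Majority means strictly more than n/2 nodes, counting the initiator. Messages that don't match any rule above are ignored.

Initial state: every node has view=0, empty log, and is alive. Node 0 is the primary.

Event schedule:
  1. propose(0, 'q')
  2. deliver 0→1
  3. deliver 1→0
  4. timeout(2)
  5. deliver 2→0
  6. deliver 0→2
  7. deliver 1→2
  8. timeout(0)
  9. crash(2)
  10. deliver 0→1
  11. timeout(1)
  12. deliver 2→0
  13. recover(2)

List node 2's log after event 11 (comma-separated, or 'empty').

empty

step 1 propose(0,'q'): —
step 2 deliver 0→1: 1={back,v=0,log=q}
step 3 deliver 1→0: 0={prim,v=0,log=q}
step 4 timeout(2): 2={back,v=1,log=-}
step 5 deliver 2→0: 0={back,v=1,log=q}
step 6 deliver 0→2: —
step 7 deliver 1→2: —
step 8 timeout(0): 0={back,v=2,log=q}
step 9 crash(2): 2={✗back,v=1,log=-}
step 10 deliver 0→1: 1={back,v=2,log=q}
step 11 timeout(1): 1={back,v=3,log=q}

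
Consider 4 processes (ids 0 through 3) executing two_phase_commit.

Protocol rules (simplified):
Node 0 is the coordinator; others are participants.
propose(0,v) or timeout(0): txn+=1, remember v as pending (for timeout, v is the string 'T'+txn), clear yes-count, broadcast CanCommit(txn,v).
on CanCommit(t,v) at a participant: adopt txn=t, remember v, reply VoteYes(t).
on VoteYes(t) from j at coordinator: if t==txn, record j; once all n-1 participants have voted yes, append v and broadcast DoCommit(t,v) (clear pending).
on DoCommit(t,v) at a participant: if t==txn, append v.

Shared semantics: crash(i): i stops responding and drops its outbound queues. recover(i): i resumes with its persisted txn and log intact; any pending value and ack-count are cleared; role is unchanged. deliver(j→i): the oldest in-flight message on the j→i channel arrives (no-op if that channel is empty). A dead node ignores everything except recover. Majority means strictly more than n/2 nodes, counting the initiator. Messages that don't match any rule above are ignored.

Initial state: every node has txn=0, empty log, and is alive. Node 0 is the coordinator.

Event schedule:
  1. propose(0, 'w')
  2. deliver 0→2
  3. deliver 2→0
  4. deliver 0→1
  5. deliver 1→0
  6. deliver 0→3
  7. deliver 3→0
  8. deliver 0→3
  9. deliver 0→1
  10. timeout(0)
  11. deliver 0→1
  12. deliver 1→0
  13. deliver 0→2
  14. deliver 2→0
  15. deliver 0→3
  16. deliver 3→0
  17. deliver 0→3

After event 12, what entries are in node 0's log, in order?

step 1 propose(0,'w'): 0={coor,t=1,log=-}
step 2 deliver 0→2: 2={part,t=1,log=-}
step 3 deliver 2→0: —
step 4 deliver 0→1: 1={part,t=1,log=-}
step 5 deliver 1→0: —
step 6 deliver 0→3: 3={part,t=1,log=-}
step 7 deliver 3→0: 0={coor,t=1,log=w}
step 8 deliver 0→3: 3={part,t=1,log=w}
step 9 deliver 0→1: 1={part,t=1,log=w}
step 10 timeout(0): 0={coor,t=2,log=w}
step 11 deliver 0→1: 1={part,t=2,log=w}
step 12 deliver 1→0: —

w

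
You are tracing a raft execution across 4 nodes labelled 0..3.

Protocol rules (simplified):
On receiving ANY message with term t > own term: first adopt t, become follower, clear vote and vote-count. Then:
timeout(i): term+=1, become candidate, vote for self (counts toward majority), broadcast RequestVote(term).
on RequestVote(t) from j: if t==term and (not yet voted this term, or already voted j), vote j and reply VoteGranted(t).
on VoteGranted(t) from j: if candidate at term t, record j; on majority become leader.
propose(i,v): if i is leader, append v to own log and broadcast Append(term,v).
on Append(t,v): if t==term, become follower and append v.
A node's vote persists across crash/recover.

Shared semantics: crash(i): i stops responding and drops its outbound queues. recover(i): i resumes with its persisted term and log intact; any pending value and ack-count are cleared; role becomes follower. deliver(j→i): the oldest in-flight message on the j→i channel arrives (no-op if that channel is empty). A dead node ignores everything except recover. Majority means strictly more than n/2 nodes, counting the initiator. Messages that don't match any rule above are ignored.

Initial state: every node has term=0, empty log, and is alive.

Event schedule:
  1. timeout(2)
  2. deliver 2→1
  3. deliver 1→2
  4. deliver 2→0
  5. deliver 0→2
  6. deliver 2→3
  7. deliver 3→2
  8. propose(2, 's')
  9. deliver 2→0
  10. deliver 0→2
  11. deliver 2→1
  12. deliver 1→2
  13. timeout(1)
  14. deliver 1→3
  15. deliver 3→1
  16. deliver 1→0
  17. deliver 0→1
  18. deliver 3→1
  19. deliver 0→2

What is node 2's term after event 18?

after 1 — timeout(2): n2:cand/t1/[-]
after 2 — deliver 2→1: n1:foll/t1/[-]
after 3 — deliver 1→2: ·
after 4 — deliver 2→0: n0:foll/t1/[-]
after 5 — deliver 0→2: n2:lead/t1/[-]
after 6 — deliver 2→3: n3:foll/t1/[-]
after 7 — deliver 3→2: ·
after 8 — propose(2,'s'): n2:lead/t1/[s]
after 9 — deliver 2→0: n0:foll/t1/[s]
after 10 — deliver 0→2: ·
after 11 — deliver 2→1: n1:foll/t1/[s]
after 12 — deliver 1→2: ·
after 13 — timeout(1): n1:cand/t2/[s]
after 14 — deliver 1→3: n3:foll/t2/[-]
after 15 — deliver 3→1: ·
after 16 — deliver 1→0: n0:foll/t2/[s]
after 17 — deliver 0→1: n1:lead/t2/[s]
after 18 — deliver 3→1: ·

1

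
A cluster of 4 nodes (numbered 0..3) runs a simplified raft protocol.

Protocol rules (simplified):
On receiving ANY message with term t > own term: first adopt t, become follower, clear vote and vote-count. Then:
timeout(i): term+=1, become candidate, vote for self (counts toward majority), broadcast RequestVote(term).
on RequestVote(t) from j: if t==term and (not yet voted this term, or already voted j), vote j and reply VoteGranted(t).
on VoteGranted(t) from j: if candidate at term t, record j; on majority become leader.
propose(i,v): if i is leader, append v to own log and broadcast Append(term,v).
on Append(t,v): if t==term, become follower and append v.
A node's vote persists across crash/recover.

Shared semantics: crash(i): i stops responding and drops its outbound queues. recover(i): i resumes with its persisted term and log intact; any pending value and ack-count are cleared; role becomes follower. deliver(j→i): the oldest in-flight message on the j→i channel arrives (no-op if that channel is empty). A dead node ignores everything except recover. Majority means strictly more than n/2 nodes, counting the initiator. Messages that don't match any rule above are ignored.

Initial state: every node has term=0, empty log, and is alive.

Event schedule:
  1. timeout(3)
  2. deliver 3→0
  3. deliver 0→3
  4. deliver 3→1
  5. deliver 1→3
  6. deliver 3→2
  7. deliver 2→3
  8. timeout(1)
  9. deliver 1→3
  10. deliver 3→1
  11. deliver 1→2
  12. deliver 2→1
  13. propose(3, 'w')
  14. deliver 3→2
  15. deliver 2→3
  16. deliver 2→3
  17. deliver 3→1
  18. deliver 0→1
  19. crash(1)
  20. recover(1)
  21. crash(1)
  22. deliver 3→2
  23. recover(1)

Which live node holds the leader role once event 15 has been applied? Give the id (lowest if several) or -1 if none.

1

step 1 timeout(3): 3={cand,t=1,log=-}
step 2 deliver 3→0: 0={foll,t=1,log=-}
step 3 deliver 0→3: —
step 4 deliver 3→1: 1={foll,t=1,log=-}
step 5 deliver 1→3: 3={lead,t=1,log=-}
step 6 deliver 3→2: 2={foll,t=1,log=-}
step 7 deliver 2→3: —
step 8 timeout(1): 1={cand,t=2,log=-}
step 9 deliver 1→3: 3={foll,t=2,log=-}
step 10 deliver 3→1: —
step 11 deliver 1→2: 2={foll,t=2,log=-}
step 12 deliver 2→1: 1={lead,t=2,log=-}
step 13 propose(3,'w'): —
step 14 deliver 3→2: —
step 15 deliver 2→3: —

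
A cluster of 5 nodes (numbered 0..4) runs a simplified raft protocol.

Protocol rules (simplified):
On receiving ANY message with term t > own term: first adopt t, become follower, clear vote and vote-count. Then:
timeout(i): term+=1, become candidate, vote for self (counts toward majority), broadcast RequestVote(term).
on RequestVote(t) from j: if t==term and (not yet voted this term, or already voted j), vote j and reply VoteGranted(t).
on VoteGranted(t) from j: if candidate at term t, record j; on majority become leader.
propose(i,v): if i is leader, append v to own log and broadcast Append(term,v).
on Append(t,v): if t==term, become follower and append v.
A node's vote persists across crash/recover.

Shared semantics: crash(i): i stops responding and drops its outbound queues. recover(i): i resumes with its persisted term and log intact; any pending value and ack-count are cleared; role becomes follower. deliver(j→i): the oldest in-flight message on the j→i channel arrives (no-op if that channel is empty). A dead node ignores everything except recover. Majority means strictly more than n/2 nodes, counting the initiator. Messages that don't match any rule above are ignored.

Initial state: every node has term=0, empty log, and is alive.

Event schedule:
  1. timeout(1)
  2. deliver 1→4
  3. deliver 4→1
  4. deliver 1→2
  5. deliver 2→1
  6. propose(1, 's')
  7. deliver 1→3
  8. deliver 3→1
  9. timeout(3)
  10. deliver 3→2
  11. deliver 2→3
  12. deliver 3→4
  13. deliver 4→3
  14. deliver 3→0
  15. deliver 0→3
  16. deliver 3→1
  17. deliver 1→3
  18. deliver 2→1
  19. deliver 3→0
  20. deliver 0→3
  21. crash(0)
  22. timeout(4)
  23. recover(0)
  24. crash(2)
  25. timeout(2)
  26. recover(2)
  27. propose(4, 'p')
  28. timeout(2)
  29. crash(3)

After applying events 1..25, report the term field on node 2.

2

1. timeout(1):  <1:cand t1 ->
2. deliver 1→4:  <4:foll t1 ->
3. deliver 4→1:  nop
4. deliver 1→2:  <2:foll t1 ->
5. deliver 2→1:  <1:lead t1 ->
6. propose(1,'s'):  <1:lead t1 s>
7. deliver 1→3:  <3:foll t1 ->
8. deliver 3→1:  nop
9. timeout(3):  <3:cand t2 ->
10. deliver 3→2:  <2:foll t2 ->
11. deliver 2→3:  nop
12. deliver 3→4:  <4:foll t2 ->
13. deliver 4→3:  <3:lead t2 ->
14. deliver 3→0:  <0:foll t2 ->
15. deliver 0→3:  nop
16. deliver 3→1:  <1:foll t2 s>
17. deliver 1→3:  nop
18. deliver 2→1:  nop
19. deliver 3→0:  nop
20. deliver 0→3:  nop
21. crash(0):  <0:✗foll t2 ->
22. timeout(4):  <4:cand t3 ->
23. recover(0):  <0:foll t2 ->
24. crash(2):  <2:✗foll t2 ->
25. timeout(2):  nop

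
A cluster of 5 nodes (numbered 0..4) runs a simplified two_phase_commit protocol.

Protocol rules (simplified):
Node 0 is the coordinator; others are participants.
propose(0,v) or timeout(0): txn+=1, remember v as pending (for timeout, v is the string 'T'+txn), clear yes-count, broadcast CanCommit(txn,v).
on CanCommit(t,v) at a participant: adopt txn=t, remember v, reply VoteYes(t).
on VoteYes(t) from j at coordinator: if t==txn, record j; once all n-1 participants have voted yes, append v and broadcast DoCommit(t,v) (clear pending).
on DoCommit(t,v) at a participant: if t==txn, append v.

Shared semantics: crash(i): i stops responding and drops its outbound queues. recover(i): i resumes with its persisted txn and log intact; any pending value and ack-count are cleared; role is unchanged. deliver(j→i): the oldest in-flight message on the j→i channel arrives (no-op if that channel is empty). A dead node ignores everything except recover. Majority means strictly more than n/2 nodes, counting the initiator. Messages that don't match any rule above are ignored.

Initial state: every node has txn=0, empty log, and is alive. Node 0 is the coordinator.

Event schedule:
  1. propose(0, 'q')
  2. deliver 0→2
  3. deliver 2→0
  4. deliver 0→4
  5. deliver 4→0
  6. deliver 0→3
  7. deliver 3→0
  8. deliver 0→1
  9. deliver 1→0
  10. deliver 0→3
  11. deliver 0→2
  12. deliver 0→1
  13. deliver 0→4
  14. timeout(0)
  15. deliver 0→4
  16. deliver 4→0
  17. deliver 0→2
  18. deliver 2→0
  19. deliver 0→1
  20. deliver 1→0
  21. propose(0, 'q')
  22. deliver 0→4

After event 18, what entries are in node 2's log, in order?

1. propose(0,'q'):  <0:coor t1 ->
2. deliver 0→2:  <2:part t1 ->
3. deliver 2→0:  nop
4. deliver 0→4:  <4:part t1 ->
5. deliver 4→0:  nop
6. deliver 0→3:  <3:part t1 ->
7. deliver 3→0:  nop
8. deliver 0→1:  <1:part t1 ->
9. deliver 1→0:  <0:coor t1 q>
10. deliver 0→3:  <3:part t1 q>
11. deliver 0→2:  <2:part t1 q>
12. deliver 0→1:  <1:part t1 q>
13. deliver 0→4:  <4:part t1 q>
14. timeout(0):  <0:coor t2 q>
15. deliver 0→4:  <4:part t2 q>
16. deliver 4→0:  nop
17. deliver 0→2:  <2:part t2 q>
18. deliver 2→0:  nop

q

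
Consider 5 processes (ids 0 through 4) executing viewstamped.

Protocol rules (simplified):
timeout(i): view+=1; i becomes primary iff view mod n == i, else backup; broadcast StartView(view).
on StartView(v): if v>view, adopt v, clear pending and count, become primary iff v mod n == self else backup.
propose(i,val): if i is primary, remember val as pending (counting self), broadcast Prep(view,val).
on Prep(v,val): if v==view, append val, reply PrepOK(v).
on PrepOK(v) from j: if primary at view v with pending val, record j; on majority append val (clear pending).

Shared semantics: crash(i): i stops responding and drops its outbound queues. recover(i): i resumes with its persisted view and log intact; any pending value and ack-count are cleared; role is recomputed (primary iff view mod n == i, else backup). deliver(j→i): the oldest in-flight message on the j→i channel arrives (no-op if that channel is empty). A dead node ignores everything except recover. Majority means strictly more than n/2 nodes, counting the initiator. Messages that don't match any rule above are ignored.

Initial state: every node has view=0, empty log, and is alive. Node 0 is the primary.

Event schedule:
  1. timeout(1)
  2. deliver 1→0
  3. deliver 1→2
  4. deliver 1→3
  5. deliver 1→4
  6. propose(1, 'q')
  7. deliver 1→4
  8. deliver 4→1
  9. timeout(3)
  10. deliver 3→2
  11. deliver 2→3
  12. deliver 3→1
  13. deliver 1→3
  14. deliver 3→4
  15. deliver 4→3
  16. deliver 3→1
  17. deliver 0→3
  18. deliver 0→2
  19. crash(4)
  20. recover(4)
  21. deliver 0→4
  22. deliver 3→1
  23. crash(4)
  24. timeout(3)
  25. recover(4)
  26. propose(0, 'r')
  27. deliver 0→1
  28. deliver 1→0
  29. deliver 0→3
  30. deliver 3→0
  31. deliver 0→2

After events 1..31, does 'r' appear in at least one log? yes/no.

[1] timeout(1) → N1(prim v1 [-])
[2] deliver 1→0 → N0(back v1 [-])
[3] deliver 1→2 → N2(back v1 [-])
[4] deliver 1→3 → N3(back v1 [-])
[5] deliver 1→4 → N4(back v1 [-])
[6] propose(1,'q') → ∅
[7] deliver 1→4 → N4(back v1 [q])
[8] deliver 4→1 → ∅
[9] timeout(3) → N3(back v2 [-])
[10] deliver 3→2 → N2(prim v2 [-])
[11] deliver 2→3 → ∅
[12] deliver 3→1 → N1(back v2 [-])
[13] deliver 1→3 → ∅
[14] deliver 3→4 → N4(back v2 [q])
[15] deliver 4→3 → ∅
[16] deliver 3→1 → ∅
[17] deliver 0→3 → ∅
[18] deliver 0→2 → ∅
[19] crash(4) → N4(✗back v2 [q])
[20] recover(4) → N4(back v2 [q])
[21] deliver 0→4 → ∅
[22] deliver 3→1 → ∅
[23] crash(4) → N4(✗back v2 [q])
[24] timeout(3) → N3(prim v3 [-])
[25] recover(4) → N4(back v2 [q])
[26] propose(0,'r') → ∅
[27] deliver 0→1 → ∅
[28] deliver 1→0 → N0(back v1 [q])
[29] deliver 0→3 → ∅
[30] deliver 3→0 → N0(back v2 [q])
[31] deliver 0→2 → ∅

no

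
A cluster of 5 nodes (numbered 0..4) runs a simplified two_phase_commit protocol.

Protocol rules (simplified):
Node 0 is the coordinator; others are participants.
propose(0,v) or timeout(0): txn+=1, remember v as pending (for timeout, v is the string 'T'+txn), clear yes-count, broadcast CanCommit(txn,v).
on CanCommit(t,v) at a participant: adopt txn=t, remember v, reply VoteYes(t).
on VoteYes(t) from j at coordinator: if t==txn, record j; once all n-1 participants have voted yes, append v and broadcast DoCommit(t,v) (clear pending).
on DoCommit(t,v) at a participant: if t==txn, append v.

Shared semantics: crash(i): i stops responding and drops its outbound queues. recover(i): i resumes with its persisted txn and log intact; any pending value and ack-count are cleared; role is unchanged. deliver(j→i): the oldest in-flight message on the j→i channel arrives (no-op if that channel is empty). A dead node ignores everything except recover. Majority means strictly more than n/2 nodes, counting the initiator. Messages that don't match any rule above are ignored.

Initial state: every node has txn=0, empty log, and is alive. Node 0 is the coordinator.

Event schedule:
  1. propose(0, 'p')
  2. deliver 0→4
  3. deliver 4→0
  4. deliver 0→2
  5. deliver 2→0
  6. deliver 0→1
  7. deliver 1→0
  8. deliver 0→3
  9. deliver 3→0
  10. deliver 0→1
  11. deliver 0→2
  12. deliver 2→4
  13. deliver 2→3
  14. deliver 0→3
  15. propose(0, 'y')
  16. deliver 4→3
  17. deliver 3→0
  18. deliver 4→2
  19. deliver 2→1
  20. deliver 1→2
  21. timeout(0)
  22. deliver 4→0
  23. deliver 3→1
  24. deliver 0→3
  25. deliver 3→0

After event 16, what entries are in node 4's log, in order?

step 1 propose(0,'p'): 0={coor,t=1,log=-}
step 2 deliver 0→4: 4={part,t=1,log=-}
step 3 deliver 4→0: —
step 4 deliver 0→2: 2={part,t=1,log=-}
step 5 deliver 2→0: —
step 6 deliver 0→1: 1={part,t=1,log=-}
step 7 deliver 1→0: —
step 8 deliver 0→3: 3={part,t=1,log=-}
step 9 deliver 3→0: 0={coor,t=1,log=p}
step 10 deliver 0→1: 1={part,t=1,log=p}
step 11 deliver 0→2: 2={part,t=1,log=p}
step 12 deliver 2→4: —
step 13 deliver 2→3: —
step 14 deliver 0→3: 3={part,t=1,log=p}
step 15 propose(0,'y'): 0={coor,t=2,log=p}
step 16 deliver 4→3: —

empty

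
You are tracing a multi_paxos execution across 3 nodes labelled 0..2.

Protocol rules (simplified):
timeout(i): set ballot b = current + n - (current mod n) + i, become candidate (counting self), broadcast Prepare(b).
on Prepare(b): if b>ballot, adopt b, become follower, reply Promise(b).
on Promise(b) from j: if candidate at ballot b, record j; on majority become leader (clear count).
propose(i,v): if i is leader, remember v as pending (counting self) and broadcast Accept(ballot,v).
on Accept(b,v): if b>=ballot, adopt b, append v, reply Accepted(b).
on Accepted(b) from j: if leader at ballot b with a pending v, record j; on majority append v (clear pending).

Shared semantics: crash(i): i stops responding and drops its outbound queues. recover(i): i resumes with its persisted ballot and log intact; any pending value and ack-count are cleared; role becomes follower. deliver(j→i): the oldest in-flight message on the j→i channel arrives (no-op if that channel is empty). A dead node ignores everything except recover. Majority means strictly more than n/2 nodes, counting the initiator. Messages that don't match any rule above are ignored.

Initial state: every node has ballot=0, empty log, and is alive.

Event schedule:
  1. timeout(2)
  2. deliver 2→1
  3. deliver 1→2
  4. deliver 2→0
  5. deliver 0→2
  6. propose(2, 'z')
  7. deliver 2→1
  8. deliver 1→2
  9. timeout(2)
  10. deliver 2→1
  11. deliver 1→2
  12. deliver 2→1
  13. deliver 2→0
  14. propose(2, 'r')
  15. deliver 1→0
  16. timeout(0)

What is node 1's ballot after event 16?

1. timeout(2):  <2:cand b5 ->
2. deliver 2→1:  <1:foll b5 ->
3. deliver 1→2:  <2:lead b5 ->
4. deliver 2→0:  <0:foll b5 ->
5. deliver 0→2:  nop
6. propose(2,'z'):  nop
7. deliver 2→1:  <1:foll b5 z>
8. deliver 1→2:  <2:lead b5 z>
9. timeout(2):  <2:cand b8 z>
10. deliver 2→1:  <1:foll b8 z>
11. deliver 1→2:  <2:lead b8 z>
12. deliver 2→1:  nop
13. deliver 2→0:  <0:foll b5 z>
14. propose(2,'r'):  nop
15. deliver 1→0:  nop
16. timeout(0):  <0:cand b6 z>

8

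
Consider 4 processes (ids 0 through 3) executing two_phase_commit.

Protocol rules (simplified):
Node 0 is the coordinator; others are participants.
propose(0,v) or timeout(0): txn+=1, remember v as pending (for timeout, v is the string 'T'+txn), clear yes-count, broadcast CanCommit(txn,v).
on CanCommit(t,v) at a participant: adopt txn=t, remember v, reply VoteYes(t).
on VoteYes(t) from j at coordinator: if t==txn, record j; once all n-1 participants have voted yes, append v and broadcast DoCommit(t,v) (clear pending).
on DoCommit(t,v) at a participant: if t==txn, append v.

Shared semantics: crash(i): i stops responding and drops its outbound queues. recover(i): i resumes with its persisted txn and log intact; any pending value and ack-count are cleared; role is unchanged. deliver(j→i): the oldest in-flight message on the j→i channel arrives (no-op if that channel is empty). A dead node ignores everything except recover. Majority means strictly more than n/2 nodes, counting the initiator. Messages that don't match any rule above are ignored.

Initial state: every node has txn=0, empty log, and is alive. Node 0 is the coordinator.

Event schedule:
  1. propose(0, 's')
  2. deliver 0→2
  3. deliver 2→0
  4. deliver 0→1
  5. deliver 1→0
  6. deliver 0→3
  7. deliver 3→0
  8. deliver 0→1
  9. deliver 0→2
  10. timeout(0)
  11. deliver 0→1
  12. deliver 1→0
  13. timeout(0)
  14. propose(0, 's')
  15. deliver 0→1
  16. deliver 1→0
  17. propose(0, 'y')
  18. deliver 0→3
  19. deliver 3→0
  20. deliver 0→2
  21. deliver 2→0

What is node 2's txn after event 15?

1

1. propose(0,'s'):  <0:coor t1 ->
2. deliver 0→2:  <2:part t1 ->
3. deliver 2→0:  nop
4. deliver 0→1:  <1:part t1 ->
5. deliver 1→0:  nop
6. deliver 0→3:  <3:part t1 ->
7. deliver 3→0:  <0:coor t1 s>
8. deliver 0→1:  <1:part t1 s>
9. deliver 0→2:  <2:part t1 s>
10. timeout(0):  <0:coor t2 s>
11. deliver 0→1:  <1:part t2 s>
12. deliver 1→0:  nop
13. timeout(0):  <0:coor t3 s>
14. propose(0,'s'):  <0:coor t4 s>
15. deliver 0→1:  <1:part t3 s>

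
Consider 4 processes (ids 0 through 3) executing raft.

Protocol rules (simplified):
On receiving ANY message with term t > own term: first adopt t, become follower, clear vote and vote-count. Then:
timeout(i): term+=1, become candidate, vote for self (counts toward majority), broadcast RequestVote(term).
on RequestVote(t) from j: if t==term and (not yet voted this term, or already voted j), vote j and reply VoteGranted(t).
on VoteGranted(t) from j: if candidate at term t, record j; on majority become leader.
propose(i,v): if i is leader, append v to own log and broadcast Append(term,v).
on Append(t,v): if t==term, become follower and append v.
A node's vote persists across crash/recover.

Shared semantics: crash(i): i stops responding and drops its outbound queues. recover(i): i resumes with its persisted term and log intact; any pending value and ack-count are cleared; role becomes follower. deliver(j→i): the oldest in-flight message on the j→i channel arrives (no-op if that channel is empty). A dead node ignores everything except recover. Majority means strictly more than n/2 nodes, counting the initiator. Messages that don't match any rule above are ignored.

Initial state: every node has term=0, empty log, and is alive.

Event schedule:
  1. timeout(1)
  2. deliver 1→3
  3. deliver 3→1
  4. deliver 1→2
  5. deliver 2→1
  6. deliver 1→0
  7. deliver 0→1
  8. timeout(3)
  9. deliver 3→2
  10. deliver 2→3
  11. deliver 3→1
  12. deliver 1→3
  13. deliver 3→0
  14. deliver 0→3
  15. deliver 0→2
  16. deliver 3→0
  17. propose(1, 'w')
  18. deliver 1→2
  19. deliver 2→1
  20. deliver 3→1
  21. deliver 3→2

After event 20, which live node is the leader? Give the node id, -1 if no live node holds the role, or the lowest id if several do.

step 1 timeout(1): 1={cand,t=1,log=-}
step 2 deliver 1→3: 3={foll,t=1,log=-}
step 3 deliver 3→1: —
step 4 deliver 1→2: 2={foll,t=1,log=-}
step 5 deliver 2→1: 1={lead,t=1,log=-}
step 6 deliver 1→0: 0={foll,t=1,log=-}
step 7 deliver 0→1: —
step 8 timeout(3): 3={cand,t=2,log=-}
step 9 deliver 3→2: 2={foll,t=2,log=-}
step 10 deliver 2→3: —
step 11 deliver 3→1: 1={foll,t=2,log=-}
step 12 deliver 1→3: 3={lead,t=2,log=-}
step 13 deliver 3→0: 0={foll,t=2,log=-}
step 14 deliver 0→3: —
step 15 deliver 0→2: —
step 16 deliver 3→0: —
step 17 propose(1,'w'): —
step 18 deliver 1→2: —
step 19 deliver 2→1: —
step 20 deliver 3→1: —

3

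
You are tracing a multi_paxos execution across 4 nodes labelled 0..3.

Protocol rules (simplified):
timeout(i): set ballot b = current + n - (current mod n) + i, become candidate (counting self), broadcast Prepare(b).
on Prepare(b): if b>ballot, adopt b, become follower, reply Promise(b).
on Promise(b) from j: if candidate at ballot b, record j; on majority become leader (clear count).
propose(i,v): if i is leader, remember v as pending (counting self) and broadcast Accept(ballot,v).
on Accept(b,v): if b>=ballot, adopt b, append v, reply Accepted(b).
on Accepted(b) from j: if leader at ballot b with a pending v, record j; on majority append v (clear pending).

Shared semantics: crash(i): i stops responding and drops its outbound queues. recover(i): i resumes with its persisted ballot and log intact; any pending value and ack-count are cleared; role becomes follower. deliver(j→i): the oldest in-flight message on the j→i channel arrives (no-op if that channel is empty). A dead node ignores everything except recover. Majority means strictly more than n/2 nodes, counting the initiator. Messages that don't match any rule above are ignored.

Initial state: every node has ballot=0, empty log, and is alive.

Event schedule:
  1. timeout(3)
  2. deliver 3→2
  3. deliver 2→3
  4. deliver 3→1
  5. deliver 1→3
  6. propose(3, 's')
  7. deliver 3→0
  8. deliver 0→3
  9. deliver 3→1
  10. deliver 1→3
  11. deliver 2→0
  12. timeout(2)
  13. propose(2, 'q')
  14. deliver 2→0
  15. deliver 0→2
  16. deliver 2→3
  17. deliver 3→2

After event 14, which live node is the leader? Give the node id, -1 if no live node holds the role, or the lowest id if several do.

3

after 1 — timeout(3): n3:cand/b7/[-]
after 2 — deliver 3→2: n2:foll/b7/[-]
after 3 — deliver 2→3: ·
after 4 — deliver 3→1: n1:foll/b7/[-]
after 5 — deliver 1→3: n3:lead/b7/[-]
after 6 — propose(3,'s'): ·
after 7 — deliver 3→0: n0:foll/b7/[-]
after 8 — deliver 0→3: ·
after 9 — deliver 3→1: n1:foll/b7/[s]
after 10 — deliver 1→3: ·
after 11 — deliver 2→0: ·
after 12 — timeout(2): n2:cand/b10/[-]
after 13 — propose(2,'q'): ·
after 14 — deliver 2→0: n0:foll/b10/[-]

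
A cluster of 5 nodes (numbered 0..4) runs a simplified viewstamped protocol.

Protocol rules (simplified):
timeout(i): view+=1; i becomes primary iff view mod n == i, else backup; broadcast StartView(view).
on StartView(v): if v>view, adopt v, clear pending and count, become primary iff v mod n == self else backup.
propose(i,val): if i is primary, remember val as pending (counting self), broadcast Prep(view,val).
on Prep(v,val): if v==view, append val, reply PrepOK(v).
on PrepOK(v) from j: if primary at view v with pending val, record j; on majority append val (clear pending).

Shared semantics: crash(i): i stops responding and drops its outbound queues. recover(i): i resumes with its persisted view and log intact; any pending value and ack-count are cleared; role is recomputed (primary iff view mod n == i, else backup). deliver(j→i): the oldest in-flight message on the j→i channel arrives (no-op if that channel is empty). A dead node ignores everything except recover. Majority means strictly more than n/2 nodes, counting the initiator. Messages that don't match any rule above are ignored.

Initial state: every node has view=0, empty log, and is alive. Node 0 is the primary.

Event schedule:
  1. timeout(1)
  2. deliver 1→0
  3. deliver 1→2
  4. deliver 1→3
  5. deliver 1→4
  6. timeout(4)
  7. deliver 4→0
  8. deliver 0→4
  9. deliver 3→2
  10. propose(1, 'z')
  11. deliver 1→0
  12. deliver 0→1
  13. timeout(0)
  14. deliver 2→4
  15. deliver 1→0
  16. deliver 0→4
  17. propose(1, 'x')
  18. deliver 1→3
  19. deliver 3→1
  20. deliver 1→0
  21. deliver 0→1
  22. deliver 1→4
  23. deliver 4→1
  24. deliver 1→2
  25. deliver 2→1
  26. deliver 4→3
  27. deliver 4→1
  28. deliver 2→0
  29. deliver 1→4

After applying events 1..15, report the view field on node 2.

1

e1 timeout(1): 1[prim,v=1,-]
e2 deliver 1→0: 0[back,v=1,-]
e3 deliver 1→2: 2[back,v=1,-]
e4 deliver 1→3: 3[back,v=1,-]
e5 deliver 1→4: 4[back,v=1,-]
e6 timeout(4): 4[back,v=2,-]
e7 deliver 4→0: 0[back,v=2,-]
e8 deliver 0→4: ·
e9 deliver 3→2: ·
e10 propose(1,'z'): ·
e11 deliver 1→0: ·
e12 deliver 0→1: ·
e13 timeout(0): 0[back,v=3,-]
e14 deliver 2→4: ·
e15 deliver 1→0: ·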